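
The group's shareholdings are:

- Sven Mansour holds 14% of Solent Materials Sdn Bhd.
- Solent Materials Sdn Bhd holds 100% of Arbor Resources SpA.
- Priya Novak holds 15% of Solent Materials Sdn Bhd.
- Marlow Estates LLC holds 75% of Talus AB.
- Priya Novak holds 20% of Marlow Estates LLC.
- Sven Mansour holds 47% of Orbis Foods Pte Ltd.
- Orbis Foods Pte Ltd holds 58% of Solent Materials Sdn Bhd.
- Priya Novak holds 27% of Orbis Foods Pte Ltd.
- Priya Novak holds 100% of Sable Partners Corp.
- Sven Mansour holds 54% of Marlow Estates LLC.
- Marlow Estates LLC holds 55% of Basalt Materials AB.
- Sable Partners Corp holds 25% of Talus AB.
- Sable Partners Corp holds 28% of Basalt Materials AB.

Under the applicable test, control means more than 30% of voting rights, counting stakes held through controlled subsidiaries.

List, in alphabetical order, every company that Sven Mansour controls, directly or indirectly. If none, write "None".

Arbor Resources SpA, Basalt Materials AB, Marlow Estates LLC, Orbis Foods Pte Ltd, Solent Materials Sdn Bhd, Talus AB

Sven holds 47% of Orbis, so Sven controls Orbis.
Sven holds 54% of Marlow, so Sven controls Marlow.
Sven and Orbis together hold 14% + 58% = 72% of Solent, so Sven controls Solent.
Marlow holds 75% of Talus, so Sven controls Talus.
Marlow holds 55% of Basalt, so Sven controls Basalt.
Solent holds 100% of Arbor, so Sven controls Arbor.
No other company's threshold is met.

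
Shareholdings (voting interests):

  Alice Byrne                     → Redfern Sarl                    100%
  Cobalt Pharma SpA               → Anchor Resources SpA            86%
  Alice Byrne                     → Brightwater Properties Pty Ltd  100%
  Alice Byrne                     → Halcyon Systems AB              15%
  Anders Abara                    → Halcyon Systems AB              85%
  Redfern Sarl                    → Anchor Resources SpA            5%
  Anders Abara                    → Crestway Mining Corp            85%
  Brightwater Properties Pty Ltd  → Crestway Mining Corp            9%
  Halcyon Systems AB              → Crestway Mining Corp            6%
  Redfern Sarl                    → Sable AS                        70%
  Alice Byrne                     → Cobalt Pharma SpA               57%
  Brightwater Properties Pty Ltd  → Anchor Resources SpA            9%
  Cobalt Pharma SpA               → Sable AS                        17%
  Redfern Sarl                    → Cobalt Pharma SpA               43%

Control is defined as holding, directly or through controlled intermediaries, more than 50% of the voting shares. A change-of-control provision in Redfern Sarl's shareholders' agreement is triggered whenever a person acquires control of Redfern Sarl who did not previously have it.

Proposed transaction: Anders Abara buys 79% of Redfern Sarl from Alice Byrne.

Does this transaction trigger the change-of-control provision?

The purchase adds only to Anders's holdings (Alice's stake shrinks), so Anders is the only person who could newly come to control Redfern.
Anders holds 85% of Halcyon, so Anders controls Halcyon.
Anders and Halcyon together hold 85% + 6% = 91% of Crestway, so Anders controls Crestway.
Neither Anders nor any entity Anders controls holds any voting interest in Redfern.
So before the transaction, Anders does not control Redfern.
After the purchase, Anders holds 79% of Redfern directly, and Alice's stake falls to 21%.
Anders holds 79% of Redfern, so Anders controls Redfern.
Anders did not control Redfern before and does after, so the clause is triggered.

Yes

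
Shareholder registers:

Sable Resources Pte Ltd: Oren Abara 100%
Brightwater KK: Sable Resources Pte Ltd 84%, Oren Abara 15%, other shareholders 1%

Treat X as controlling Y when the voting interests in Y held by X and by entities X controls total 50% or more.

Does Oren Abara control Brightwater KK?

Yes

Oren holds 100% of Sable, so Oren controls Sable.
Sable and Oren together hold 84% + 15% = 99% of Brightwater, so Oren controls Brightwater.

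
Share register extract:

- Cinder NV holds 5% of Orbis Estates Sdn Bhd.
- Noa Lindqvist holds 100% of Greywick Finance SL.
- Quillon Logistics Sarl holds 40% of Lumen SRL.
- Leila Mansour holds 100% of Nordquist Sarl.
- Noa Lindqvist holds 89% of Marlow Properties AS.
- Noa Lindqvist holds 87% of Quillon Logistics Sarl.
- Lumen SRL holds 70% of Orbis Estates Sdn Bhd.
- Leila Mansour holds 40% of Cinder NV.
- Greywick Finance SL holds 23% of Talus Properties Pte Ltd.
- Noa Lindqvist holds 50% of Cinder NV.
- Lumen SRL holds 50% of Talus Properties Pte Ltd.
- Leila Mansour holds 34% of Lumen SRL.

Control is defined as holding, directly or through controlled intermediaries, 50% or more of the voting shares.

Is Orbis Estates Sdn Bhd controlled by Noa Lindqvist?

Noa holds 50% of Cinder, so Noa controls Cinder.
Noa holds 87% of Quillon, so Noa controls Quillon.
Noa holds 100% of Greywick, so Noa controls Greywick.
Noa holds 89% of Marlow, so Noa controls Marlow.
In Orbis, Noa's side holds only 5%, not ≥ 50%.
So Noa does not control Orbis.

No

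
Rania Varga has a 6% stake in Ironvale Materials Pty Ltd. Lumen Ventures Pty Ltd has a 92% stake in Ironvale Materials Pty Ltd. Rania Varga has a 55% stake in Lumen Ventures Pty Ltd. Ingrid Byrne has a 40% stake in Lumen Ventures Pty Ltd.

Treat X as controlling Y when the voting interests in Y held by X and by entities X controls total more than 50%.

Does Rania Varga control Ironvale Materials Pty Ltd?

Yes

Rania holds 55% of Lumen, so Rania controls Lumen.
Lumen and Rania together hold 92% + 6% = 98% of Ironvale, so Rania controls Ironvale.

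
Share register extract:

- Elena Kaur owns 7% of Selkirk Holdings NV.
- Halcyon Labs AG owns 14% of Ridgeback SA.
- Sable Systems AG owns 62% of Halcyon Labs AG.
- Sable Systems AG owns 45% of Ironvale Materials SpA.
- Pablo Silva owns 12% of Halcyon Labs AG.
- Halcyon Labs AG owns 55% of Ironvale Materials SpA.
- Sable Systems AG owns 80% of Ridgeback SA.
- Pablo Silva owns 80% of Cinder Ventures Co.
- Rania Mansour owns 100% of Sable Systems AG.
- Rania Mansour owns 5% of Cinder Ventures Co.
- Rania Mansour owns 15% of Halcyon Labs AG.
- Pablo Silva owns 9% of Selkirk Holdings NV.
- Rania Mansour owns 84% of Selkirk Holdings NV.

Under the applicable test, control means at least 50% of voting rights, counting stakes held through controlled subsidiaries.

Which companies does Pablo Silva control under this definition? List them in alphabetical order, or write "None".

Pablo holds 80% of Cinder, so Pablo controls Cinder.
No other company's threshold is met.

Cinder Ventures Co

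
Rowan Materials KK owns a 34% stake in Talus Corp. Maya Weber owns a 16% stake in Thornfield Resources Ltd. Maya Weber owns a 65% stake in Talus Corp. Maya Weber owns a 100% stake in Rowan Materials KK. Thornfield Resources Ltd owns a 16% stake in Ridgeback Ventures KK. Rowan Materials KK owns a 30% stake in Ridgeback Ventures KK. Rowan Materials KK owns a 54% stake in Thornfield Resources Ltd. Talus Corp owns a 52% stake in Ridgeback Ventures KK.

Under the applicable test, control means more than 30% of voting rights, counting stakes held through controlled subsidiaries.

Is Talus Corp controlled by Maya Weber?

Maya holds 100% of Rowan, so Maya controls Rowan.
Rowan and Maya together hold 34% + 65% = 99% of Talus, so Maya controls Talus.

Yes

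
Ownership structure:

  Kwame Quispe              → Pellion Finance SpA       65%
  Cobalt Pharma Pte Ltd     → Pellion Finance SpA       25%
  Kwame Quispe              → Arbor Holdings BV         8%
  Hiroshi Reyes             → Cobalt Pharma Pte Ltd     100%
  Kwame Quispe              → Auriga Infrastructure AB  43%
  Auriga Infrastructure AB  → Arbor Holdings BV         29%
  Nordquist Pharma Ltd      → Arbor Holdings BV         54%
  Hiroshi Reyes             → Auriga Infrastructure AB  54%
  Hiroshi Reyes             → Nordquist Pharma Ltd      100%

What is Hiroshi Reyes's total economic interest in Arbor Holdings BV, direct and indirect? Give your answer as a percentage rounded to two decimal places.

69.66%

Hiroshi reaches Arbor along 2 paths.
Via Nordquist: 100% × 54% = 54%.
Via Auriga: 54% × 29% = 15.66%.
Total: 54% + 15.66% = 69.66%.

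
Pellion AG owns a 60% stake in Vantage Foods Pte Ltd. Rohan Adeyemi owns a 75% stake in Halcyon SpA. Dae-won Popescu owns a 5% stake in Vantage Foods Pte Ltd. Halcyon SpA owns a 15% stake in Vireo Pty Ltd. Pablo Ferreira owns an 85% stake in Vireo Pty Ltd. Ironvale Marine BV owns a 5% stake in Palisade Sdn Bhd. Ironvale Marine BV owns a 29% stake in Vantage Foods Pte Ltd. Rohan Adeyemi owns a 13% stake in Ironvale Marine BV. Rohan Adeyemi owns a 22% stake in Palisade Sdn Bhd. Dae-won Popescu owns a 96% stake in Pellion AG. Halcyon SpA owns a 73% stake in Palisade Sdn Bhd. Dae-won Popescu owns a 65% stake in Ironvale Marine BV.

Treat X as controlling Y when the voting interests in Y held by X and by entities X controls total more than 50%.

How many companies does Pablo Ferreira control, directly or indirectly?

Pablo holds 85% of Vireo, so Pablo controls Vireo.
No other company's threshold is met.
Pablo controls 1 company.

1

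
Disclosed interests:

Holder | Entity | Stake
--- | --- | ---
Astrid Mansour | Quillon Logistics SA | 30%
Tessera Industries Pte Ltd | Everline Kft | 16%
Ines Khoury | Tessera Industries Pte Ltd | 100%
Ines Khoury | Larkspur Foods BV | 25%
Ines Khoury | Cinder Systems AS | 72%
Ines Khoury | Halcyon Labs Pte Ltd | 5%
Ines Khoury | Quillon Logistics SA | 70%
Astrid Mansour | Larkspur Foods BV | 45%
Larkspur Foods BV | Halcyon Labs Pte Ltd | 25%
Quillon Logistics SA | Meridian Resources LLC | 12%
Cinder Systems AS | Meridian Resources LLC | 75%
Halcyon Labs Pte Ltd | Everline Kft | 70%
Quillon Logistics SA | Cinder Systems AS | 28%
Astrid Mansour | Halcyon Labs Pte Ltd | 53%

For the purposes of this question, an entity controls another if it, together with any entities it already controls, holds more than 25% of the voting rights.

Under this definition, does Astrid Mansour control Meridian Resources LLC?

Astrid holds 30% of Quillon, so Astrid controls Quillon.
Quillon holds 28% of Cinder, so Astrid controls Cinder.
Cinder and Quillon together hold 75% + 12% = 87% of Meridian, so Astrid controls Meridian.

Yes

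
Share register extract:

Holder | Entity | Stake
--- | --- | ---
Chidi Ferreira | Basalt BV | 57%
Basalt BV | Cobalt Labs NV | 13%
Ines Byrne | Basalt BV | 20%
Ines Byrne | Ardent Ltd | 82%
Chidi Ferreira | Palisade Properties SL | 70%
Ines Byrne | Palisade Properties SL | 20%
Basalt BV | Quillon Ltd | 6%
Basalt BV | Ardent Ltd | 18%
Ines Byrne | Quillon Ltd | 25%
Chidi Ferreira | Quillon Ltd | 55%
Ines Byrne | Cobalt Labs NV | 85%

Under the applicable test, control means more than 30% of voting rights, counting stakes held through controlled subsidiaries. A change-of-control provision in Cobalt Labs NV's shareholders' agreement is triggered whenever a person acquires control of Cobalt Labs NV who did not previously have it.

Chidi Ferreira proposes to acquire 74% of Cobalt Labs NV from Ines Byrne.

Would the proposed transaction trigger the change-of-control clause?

The purchase adds only to Chidi's holdings (Ines's stake shrinks), so Chidi is the only person who could newly come to control Cobalt.
Chidi holds 57% of Basalt, so Chidi controls Basalt.
Chidi and Basalt together hold 55% + 6% = 61% of Quillon, so Chidi controls Quillon.
Chidi holds 70% of Palisade, so Chidi controls Palisade.
In Cobalt, Chidi's side holds only 13%, not > 30%.
So before the transaction, Chidi does not control Cobalt.
After the purchase, Chidi holds 74% of Cobalt directly, and Ines's stake falls to 11%.
Basalt and Chidi together hold 13% + 74% = 87% of Cobalt, so Chidi controls Cobalt.
Chidi did not control Cobalt before and does after, so the clause is triggered.

Yes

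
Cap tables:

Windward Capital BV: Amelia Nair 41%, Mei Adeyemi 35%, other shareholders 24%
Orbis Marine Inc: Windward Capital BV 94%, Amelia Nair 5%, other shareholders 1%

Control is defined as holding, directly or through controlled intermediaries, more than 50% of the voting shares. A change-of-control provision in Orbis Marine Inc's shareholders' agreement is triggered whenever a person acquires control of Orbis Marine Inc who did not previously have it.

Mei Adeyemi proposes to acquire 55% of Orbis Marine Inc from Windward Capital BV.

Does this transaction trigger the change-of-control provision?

Yes

The purchase adds only to Mei's holdings (Windward's stake shrinks), so Mei is the only person who could newly come to control Orbis.
Mei's largest direct stake is 35% in Windward, which does not meet the threshold, so Mei controls no company.
Neither Mei nor any entity Mei controls holds any voting interest in Orbis.
So before the transaction, Mei does not control Orbis.
After the purchase, Mei holds 55% of Orbis directly, and Windward's stake falls to 39%.
Mei holds 55% of Orbis, so Mei controls Orbis.
Mei did not control Orbis before and does after, so the clause is triggered.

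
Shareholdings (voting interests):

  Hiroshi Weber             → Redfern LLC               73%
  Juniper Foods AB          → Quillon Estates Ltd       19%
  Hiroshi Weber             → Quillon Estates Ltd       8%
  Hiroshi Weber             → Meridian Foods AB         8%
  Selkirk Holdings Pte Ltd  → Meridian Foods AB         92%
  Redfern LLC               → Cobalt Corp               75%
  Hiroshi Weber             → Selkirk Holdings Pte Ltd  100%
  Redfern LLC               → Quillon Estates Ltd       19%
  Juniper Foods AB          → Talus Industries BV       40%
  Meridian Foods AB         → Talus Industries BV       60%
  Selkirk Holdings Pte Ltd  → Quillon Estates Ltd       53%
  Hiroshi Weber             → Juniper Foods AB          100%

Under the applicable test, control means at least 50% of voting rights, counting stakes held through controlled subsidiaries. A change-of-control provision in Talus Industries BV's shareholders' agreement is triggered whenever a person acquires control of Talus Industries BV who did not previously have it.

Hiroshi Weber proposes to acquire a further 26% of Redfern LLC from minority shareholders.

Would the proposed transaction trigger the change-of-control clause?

The purchase changes only Hiroshi's holdings, so Hiroshi is the only person who could newly come to control Talus.
Hiroshi holds 100% of Selkirk, so Hiroshi controls Selkirk.
Hiroshi and Selkirk together hold 8% + 92% = 100% of Meridian, so Hiroshi controls Meridian.
Hiroshi holds 100% of Juniper, so Hiroshi controls Juniper.
Juniper and Meridian together hold 40% + 60% = 100% of Talus, so Hiroshi controls Talus.
So Hiroshi already controls Talus before the transaction.
After the purchase, Hiroshi's direct stake in Redfern rises to 73% + 26% = 99%.
Hiroshi controlled Talus already, so this is not a new person acquiring control; every other person's position is unchanged or reduced.
No new person acquires control, so the clause is not triggered.

No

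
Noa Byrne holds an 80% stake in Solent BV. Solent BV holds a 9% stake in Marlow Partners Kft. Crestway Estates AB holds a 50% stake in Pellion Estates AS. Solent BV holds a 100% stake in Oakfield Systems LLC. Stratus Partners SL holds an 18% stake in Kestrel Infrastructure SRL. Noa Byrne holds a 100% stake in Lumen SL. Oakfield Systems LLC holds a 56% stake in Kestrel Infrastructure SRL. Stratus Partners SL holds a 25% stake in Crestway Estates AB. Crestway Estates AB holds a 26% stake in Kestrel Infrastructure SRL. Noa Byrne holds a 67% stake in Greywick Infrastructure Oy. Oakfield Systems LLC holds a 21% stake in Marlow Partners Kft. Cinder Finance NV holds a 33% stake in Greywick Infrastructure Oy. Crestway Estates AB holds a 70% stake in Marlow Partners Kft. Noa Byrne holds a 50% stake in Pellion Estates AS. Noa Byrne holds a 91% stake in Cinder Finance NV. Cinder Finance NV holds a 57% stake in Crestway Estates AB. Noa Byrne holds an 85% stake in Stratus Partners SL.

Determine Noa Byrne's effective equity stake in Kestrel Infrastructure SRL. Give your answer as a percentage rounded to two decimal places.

Noa reaches Kestrel along 4 paths.
Via Stratus → Crestway: 85% × 25% × 26% = 5.525%.
Via Cinder → Crestway: 91% × 57% × 26% = 13.4862%.
Via Stratus: 85% × 18% = 15.3%.
Via Solent → Oakfield: 80% × 100% × 56% = 44.8%.
Total: 5.525% + 13.4862% + 15.3% + 44.8% = 79.1112%.
Rounded: 79.11%.

79.11%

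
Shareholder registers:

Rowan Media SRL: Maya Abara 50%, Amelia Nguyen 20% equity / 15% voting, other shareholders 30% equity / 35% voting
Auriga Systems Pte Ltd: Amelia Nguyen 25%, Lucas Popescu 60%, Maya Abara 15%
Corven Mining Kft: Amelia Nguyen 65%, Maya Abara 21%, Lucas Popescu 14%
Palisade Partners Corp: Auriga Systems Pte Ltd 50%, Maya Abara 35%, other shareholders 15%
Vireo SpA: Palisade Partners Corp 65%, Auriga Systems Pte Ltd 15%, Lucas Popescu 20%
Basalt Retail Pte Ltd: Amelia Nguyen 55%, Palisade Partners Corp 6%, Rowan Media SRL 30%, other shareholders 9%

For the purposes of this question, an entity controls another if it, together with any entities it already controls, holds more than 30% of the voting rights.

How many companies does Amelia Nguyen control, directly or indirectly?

2

Amelia holds 65% of Corven, so Amelia controls Corven.
Amelia holds 55% of Basalt, so Amelia controls Basalt.
No other company's threshold is met.
Amelia controls 2 companies.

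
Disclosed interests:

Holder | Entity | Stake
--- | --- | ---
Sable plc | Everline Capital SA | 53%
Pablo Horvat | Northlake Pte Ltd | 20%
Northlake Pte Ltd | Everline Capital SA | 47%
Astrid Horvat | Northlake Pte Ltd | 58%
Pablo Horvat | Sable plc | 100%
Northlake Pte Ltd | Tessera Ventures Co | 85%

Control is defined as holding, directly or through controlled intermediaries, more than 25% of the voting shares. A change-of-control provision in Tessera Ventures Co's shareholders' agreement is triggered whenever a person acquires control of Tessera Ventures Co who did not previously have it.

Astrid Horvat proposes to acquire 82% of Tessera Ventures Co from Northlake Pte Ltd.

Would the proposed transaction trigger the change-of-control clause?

The purchase adds only to Astrid's holdings (Northlake's stake shrinks), so Astrid is the only person who could newly come to control Tessera.
Astrid holds 58% of Northlake, so Astrid controls Northlake.
Northlake holds 85% of Tessera, so Astrid controls Tessera.
So Astrid already controls Tessera before the transaction.
After the purchase, Astrid holds 82% of Tessera directly, and Northlake's stake falls to 3%.
Astrid controlled Tessera already, so this is not a new person acquiring control; every other person's position is unchanged or reduced.
No new person acquires control, so the clause is not triggered.

No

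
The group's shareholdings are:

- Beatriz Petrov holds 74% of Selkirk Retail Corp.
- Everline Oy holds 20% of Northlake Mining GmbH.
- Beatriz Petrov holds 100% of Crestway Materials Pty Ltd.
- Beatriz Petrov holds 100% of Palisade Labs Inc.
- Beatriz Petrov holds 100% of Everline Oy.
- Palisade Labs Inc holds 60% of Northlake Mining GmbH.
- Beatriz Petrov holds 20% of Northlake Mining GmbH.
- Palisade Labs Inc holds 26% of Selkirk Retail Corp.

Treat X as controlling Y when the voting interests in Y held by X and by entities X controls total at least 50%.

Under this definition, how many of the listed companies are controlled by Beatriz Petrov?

5

Beatriz holds 100% of Everline, so Beatriz controls Everline.
Beatriz holds 100% of Palisade, so Beatriz controls Palisade.
Beatriz holds 100% of Crestway, so Beatriz controls Crestway.
Beatriz and Everline and Palisade together hold 20% + 20% + 60% = 100% of Northlake, so Beatriz controls Northlake.
Palisade and Beatriz together hold 26% + 74% = 100% of Selkirk, so Beatriz controls Selkirk.
Beatriz controls 5 companies.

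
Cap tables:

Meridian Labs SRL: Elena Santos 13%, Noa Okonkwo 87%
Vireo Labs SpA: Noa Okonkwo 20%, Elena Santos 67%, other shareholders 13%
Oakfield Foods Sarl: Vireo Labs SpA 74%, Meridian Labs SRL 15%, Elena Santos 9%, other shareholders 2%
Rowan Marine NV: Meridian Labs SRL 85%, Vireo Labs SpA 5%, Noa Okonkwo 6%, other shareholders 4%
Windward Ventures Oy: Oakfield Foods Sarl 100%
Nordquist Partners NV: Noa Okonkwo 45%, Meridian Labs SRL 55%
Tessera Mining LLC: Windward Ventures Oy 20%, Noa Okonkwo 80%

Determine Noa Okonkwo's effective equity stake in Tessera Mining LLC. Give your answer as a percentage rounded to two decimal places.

85.57%

Noa reaches Tessera along 3 paths.
Via Vireo → Oakfield → Windward: 20% × 74% × 100% × 20% = 2.96%.
Via Meridian → Oakfield → Windward: 87% × 15% × 100% × 20% = 2.61%.
Direct stake: 80% = 80%.
Total: 2.96% + 2.61% + 80% = 85.57%.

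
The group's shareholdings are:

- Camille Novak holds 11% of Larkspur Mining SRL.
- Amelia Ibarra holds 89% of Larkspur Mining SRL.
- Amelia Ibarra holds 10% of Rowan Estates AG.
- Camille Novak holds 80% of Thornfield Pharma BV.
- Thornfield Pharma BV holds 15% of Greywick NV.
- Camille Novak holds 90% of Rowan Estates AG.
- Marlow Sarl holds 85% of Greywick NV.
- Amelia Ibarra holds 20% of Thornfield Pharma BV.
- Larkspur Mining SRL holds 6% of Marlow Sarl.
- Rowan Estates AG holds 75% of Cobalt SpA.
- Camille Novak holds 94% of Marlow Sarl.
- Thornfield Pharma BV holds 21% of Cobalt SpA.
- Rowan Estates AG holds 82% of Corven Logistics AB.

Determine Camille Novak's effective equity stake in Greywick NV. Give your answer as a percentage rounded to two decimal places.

Camille reaches Greywick along 3 paths.
Via Thornfield: 80% × 15% = 12%.
Via Larkspur → Marlow: 11% × 6% × 85% = 0.561%.
Via Marlow: 94% × 85% = 79.9%.
Total: 12% + 0.561% + 79.9% = 92.461%.
Rounded: 92.46%.

92.46%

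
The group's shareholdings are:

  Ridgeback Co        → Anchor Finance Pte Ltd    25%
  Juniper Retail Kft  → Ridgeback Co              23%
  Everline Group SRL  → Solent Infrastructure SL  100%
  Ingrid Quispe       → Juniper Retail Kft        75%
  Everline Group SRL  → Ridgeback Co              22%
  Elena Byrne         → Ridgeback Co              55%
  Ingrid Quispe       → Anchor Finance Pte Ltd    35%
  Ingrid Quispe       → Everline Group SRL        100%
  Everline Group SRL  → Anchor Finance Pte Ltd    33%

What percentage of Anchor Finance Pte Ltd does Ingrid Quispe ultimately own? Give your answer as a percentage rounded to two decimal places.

77.81%

Ingrid reaches Anchor along 4 paths.
Direct stake: 35% = 35%.
Via Juniper → Ridgeback: 75% × 23% × 25% = 4.3125%.
Via Everline → Ridgeback: 100% × 22% × 25% = 5.5%.
Via Everline: 100% × 33% = 33%.
Total: 35% + 4.3125% + 5.5% + 33% = 77.8125%.
Rounded: 77.81%.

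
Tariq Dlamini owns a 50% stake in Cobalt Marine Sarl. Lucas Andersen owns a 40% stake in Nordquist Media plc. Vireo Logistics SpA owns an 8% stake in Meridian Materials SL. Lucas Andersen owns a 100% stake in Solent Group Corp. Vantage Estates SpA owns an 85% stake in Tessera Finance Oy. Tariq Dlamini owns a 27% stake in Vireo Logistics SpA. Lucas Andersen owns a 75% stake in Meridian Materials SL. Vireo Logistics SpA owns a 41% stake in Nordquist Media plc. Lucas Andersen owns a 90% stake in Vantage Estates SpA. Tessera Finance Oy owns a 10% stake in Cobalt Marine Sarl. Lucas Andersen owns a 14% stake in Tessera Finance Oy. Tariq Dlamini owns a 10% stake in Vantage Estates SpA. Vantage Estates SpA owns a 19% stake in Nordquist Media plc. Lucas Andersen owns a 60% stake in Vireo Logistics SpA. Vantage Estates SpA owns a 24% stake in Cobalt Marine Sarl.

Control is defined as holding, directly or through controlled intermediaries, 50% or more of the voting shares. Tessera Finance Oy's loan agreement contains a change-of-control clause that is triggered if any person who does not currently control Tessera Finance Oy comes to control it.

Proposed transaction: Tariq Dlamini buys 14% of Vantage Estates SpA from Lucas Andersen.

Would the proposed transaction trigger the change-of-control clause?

No

The purchase adds only to Tariq's holdings (Lucas's stake shrinks), so Tariq is the only person who could newly come to control Tessera.
Tariq holds 50% of Cobalt, so Tariq controls Cobalt.
Neither Tariq nor any entity Tariq controls holds any voting interest in Tessera.
So before the transaction, Tariq does not control Tessera.
After the purchase, Tariq's direct stake in Vantage rises to 10% + 14% = 24%, and Lucas's stake falls to 76%.
Tariq's side now holds 24% of Vantage, not ≥ 50%, so Tariq still does not control Vantage.
After the transaction, neither Tariq nor any entity Tariq controls holds a voting interest in Tessera, so Tariq still does not control it.
No new person acquires control, so the clause is not triggered.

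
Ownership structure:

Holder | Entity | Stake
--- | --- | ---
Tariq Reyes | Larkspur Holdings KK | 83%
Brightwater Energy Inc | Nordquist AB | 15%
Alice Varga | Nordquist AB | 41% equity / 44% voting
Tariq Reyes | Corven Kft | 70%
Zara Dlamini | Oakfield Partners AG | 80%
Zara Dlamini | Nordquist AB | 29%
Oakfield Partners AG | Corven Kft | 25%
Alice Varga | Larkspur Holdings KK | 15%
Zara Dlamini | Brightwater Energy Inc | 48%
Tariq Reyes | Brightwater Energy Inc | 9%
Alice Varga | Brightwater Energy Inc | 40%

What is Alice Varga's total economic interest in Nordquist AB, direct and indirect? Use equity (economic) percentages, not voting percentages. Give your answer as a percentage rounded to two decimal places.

47.00%

Alice reaches Nordquist along 2 paths.
Via Brightwater: 40% × 15% = 6%.
Direct stake: 41% = 41%.
Total: 6% + 41% = 47%.
Rounded: 47.00%.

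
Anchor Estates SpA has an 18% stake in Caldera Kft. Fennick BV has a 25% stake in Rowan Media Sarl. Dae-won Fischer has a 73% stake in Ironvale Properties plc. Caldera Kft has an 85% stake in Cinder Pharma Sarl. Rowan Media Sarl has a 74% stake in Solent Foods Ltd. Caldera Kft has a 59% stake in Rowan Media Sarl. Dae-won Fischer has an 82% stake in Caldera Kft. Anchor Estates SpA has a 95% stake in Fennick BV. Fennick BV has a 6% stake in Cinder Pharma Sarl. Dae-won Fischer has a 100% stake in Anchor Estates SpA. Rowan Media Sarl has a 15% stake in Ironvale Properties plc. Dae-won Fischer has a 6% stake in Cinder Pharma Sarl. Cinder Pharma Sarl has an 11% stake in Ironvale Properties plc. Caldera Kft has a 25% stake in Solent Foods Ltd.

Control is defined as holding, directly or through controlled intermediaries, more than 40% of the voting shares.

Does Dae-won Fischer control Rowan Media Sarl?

Dae-won holds 100% of Anchor, so Dae-won controls Anchor.
Anchor holds 95% of Fennick, so Dae-won controls Fennick.
Dae-won and Anchor together hold 82% + 18% = 100% of Caldera, so Dae-won controls Caldera.
Fennick and Caldera together hold 25% + 59% = 84% of Rowan, so Dae-won controls Rowan.

Yes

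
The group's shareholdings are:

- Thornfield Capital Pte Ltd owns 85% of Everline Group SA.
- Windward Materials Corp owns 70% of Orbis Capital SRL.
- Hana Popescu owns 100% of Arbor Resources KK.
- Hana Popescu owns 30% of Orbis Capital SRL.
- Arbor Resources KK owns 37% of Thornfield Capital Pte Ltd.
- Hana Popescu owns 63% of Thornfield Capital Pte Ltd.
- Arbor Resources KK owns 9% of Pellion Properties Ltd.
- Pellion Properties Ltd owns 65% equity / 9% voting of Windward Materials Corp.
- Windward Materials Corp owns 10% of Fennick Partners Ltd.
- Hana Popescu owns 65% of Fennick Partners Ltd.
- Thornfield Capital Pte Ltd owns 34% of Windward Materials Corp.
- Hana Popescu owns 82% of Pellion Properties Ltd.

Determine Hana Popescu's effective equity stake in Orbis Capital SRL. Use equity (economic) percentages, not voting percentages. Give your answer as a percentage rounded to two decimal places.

Hana reaches Orbis along 5 paths.
Direct stake: 30% = 30%.
Via Pellion → Windward: 82% × 65% × 70% = 37.31%.
Via Arbor → Pellion → Windward: 100% × 9% × 65% × 70% = 4.095%.
Via Thornfield → Windward: 63% × 34% × 70% = 14.994%.
Via Arbor → Thornfield → Windward: 100% × 37% × 34% × 70% = 8.806%.
Total: 30% + 37.31% + 4.095% + 14.994% + 8.806% = 95.205%.
Rounded: 95.21%.

95.21%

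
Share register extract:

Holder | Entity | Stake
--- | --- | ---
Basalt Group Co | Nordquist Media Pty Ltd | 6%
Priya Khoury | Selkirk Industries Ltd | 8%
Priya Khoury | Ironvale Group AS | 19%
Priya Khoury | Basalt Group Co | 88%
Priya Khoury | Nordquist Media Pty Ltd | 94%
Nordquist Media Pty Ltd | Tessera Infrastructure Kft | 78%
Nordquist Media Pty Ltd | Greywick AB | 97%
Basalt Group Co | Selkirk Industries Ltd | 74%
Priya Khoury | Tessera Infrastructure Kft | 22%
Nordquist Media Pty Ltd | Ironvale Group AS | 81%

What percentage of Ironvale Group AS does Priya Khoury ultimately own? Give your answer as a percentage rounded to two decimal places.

Priya reaches Ironvale along 3 paths.
Via Basalt → Nordquist: 88% × 6% × 81% = 4.2768%.
Via Nordquist: 94% × 81% = 76.14%.
Direct stake: 19% = 19%.
Total: 4.2768% + 76.14% + 19% = 99.4168%.
Rounded: 99.42%.

99.42%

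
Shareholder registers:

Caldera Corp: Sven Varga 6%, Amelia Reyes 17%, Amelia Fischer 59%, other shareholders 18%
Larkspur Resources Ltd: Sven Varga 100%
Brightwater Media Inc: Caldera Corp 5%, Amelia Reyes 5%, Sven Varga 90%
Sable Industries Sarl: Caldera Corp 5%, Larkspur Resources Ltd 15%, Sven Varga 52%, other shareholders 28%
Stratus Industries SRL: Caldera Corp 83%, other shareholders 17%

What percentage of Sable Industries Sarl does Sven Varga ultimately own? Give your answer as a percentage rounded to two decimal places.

Sven reaches Sable along 3 paths.
Via Caldera: 6% × 5% = 0.3%.
Via Larkspur: 100% × 15% = 15%.
Direct stake: 52% = 52%.
Total: 0.3% + 15% + 52% = 67.3%.
Rounded: 67.30%.

67.30%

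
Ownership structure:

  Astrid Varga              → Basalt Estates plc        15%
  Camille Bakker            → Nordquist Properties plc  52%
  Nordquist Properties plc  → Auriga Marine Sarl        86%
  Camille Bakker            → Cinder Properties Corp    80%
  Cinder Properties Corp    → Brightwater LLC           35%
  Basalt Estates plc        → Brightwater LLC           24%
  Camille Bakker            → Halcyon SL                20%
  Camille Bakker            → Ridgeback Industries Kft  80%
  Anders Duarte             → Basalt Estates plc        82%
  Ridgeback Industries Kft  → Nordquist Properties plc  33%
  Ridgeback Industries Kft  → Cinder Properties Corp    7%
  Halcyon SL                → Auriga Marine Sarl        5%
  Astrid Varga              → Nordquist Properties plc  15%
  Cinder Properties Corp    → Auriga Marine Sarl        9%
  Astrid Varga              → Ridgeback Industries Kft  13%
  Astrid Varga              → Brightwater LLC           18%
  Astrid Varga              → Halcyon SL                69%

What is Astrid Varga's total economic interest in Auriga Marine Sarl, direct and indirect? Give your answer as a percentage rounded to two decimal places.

Astrid reaches Auriga along 4 paths.
Via Halcyon: 69% × 5% = 3.45%.
Via Nordquist: 15% × 86% = 12.9%.
Via Ridgeback → Nordquist: 13% × 33% × 86% = 3.6894%.
Via Ridgeback → Cinder: 13% × 7% × 9% = 0.0819%.
Total: 3.45% + 12.9% + 3.6894% + 0.0819% = 20.1213%.
Rounded: 20.12%.

20.12%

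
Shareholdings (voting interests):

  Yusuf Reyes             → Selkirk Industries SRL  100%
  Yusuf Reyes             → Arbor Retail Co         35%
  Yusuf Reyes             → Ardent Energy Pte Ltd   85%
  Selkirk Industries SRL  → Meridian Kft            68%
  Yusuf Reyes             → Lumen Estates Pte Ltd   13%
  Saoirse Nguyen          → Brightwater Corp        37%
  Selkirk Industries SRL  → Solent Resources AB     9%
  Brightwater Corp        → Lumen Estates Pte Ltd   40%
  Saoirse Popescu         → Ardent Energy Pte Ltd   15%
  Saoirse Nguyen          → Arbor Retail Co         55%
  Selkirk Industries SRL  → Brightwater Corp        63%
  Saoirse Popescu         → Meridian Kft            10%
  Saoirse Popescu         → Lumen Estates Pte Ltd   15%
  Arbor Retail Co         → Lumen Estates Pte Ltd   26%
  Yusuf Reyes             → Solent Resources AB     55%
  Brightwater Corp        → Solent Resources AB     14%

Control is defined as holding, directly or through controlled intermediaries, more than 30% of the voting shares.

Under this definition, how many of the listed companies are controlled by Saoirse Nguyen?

Saoirse Nguyen holds 55% of Arbor, so Saoirse Nguyen controls Arbor.
Saoirse Nguyen holds 37% of Brightwater, so Saoirse Nguyen controls Brightwater.
Arbor and Brightwater together hold 26% + 40% = 66% of Lumen, so Saoirse Nguyen controls Lumen.
No other company's threshold is met.
Saoirse Nguyen controls 3 companies.

3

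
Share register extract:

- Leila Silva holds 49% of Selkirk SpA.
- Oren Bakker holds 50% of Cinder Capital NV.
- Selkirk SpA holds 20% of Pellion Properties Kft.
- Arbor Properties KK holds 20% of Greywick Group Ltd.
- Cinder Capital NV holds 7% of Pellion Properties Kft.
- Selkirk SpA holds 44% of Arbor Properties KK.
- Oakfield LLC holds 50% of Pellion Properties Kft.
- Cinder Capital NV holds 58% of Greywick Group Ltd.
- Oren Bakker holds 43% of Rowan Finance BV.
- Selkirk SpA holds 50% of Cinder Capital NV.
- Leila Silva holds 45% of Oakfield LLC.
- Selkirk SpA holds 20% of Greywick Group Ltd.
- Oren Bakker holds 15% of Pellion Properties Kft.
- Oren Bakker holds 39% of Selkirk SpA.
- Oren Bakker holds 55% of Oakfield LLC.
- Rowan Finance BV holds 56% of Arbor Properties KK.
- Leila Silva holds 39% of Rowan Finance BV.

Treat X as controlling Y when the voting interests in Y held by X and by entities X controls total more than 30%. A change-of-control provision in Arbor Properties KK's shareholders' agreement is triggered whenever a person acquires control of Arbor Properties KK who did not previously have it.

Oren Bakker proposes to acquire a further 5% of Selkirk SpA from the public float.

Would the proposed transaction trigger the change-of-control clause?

The purchase changes only Oren's holdings, so Oren is the only person who could newly come to control Arbor.
Oren holds 39% of Selkirk, so Oren controls Selkirk.
Oren holds 43% of Rowan, so Oren controls Rowan.
Selkirk and Rowan together hold 44% + 56% = 100% of Arbor, so Oren controls Arbor.
So Oren already controls Arbor before the transaction.
After the purchase, Oren's direct stake in Selkirk rises to 39% + 5% = 44%.
Oren controlled Arbor already, so this is not a new person acquiring control; every other person's position is unchanged or reduced.
No new person acquires control, so the clause is not triggered.

No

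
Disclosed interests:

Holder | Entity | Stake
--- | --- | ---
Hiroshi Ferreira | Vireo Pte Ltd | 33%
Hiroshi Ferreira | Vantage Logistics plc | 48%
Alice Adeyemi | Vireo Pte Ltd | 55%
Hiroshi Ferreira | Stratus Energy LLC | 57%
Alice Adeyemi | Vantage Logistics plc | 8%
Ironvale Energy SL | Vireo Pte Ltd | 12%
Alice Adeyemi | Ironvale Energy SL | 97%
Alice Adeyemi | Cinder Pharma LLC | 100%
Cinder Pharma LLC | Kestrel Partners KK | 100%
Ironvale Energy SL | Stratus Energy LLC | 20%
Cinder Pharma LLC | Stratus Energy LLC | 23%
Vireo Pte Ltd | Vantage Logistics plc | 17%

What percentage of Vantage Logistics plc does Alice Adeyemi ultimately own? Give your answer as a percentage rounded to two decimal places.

Alice reaches Vantage along 3 paths.
Via Ironvale → Vireo: 97% × 12% × 17% = 1.9788%.
Via Vireo: 55% × 17% = 9.35%.
Direct stake: 8% = 8%.
Total: 1.9788% + 9.35% + 8% = 19.3288%.
Rounded: 19.33%.

19.33%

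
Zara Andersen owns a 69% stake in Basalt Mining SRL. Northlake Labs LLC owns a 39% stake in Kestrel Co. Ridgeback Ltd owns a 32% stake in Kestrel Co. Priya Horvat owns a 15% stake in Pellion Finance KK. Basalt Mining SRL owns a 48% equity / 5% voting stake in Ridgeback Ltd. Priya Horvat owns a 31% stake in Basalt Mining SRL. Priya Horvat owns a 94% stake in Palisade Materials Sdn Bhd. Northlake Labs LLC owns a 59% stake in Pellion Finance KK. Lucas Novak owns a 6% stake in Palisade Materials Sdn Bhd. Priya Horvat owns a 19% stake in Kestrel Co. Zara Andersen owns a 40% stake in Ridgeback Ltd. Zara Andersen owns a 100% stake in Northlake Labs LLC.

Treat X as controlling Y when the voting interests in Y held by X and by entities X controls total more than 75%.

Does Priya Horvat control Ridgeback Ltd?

Priya holds 94% of Palisade, so Priya controls Palisade.
Neither Priya nor any entity Priya controls holds any voting interest in Ridgeback.
So Priya does not control Ridgeback.

No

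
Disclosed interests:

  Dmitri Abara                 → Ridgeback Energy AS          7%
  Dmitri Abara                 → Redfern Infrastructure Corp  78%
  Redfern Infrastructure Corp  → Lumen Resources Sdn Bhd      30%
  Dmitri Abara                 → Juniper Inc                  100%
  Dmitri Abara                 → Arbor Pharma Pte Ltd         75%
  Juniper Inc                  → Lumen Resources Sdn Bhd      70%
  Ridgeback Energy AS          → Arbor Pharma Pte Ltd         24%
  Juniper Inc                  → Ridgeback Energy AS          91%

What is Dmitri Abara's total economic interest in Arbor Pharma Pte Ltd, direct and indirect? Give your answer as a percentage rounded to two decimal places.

Dmitri reaches Arbor along 3 paths.
Via Juniper → Ridgeback: 100% × 91% × 24% = 21.84%.
Via Ridgeback: 7% × 24% = 1.68%.
Direct stake: 75% = 75%.
Total: 21.84% + 1.68% + 75% = 98.52%.

98.52%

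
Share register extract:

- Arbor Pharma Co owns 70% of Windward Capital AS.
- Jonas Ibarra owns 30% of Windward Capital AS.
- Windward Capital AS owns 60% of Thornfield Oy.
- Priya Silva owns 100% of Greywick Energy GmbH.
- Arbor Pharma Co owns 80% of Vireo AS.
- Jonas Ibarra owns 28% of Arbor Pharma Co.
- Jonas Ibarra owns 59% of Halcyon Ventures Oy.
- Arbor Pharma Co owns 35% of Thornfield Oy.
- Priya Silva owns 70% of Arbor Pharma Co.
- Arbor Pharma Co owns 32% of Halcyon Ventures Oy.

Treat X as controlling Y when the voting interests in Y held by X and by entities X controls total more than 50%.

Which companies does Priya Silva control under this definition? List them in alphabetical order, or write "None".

Arbor Pharma Co, Greywick Energy GmbH, Thornfield Oy, Vireo AS, Windward Capital AS

Priya holds 70% of Arbor, so Priya controls Arbor.
Arbor holds 70% of Windward, so Priya controls Windward.
Arbor holds 80% of Vireo, so Priya controls Vireo.
Priya holds 100% of Greywick, so Priya controls Greywick.
Windward and Arbor together hold 60% + 35% = 95% of Thornfield, so Priya controls Thornfield.
No other company's threshold is met.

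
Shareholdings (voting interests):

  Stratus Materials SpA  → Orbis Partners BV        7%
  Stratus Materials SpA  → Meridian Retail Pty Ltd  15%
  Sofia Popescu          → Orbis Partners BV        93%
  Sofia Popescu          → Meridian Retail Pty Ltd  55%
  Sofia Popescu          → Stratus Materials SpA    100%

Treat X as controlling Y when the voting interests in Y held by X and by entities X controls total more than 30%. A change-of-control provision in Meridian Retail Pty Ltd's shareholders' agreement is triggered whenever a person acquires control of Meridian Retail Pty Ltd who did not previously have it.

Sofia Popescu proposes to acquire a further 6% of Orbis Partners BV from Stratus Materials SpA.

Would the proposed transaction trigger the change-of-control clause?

The purchase adds only to Sofia's holdings (Stratus's stake shrinks), so Sofia is the only person who could newly come to control Meridian.
Sofia holds 100% of Stratus, so Sofia controls Stratus.
Sofia and Stratus together hold 55% + 15% = 70% of Meridian, so Sofia controls Meridian.
So Sofia already controls Meridian before the transaction.
After the purchase, Sofia's direct stake in Orbis rises to 93% + 6% = 99%, and Stratus's stake falls to 1%.
Sofia controlled Meridian already, so this is not a new person acquiring control; every other person's position is unchanged or reduced.
No new person acquires control, so the clause is not triggered.

No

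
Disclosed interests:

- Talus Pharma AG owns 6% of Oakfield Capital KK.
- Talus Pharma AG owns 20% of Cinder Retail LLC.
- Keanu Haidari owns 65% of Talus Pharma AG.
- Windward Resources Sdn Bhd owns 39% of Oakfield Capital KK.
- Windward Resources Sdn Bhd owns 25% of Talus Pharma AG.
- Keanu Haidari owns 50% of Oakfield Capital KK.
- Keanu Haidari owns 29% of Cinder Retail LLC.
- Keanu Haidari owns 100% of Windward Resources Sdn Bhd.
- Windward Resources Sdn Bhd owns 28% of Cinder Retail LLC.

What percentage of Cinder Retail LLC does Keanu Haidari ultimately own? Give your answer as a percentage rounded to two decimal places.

75.00%

Keanu reaches Cinder along 4 paths.
Direct stake: 29% = 29%.
Via Windward: 100% × 28% = 28%.
Via Windward → Talus: 100% × 25% × 20% = 5%.
Via Talus: 65% × 20% = 13%.
Total: 29% + 28% + 5% + 13% = 75%.
Rounded: 75.00%.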